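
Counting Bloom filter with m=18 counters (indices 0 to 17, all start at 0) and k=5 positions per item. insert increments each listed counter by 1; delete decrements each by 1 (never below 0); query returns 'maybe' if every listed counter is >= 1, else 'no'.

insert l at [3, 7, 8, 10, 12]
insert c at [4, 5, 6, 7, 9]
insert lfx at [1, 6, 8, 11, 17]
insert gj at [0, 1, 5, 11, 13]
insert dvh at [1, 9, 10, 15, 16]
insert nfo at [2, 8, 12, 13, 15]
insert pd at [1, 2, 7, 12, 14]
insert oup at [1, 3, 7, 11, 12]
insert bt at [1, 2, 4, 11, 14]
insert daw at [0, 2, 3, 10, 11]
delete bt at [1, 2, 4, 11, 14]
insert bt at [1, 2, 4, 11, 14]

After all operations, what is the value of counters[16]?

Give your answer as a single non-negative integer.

Answer: 1

Derivation:
Step 1: insert l at [3, 7, 8, 10, 12] -> counters=[0,0,0,1,0,0,0,1,1,0,1,0,1,0,0,0,0,0]
Step 2: insert c at [4, 5, 6, 7, 9] -> counters=[0,0,0,1,1,1,1,2,1,1,1,0,1,0,0,0,0,0]
Step 3: insert lfx at [1, 6, 8, 11, 17] -> counters=[0,1,0,1,1,1,2,2,2,1,1,1,1,0,0,0,0,1]
Step 4: insert gj at [0, 1, 5, 11, 13] -> counters=[1,2,0,1,1,2,2,2,2,1,1,2,1,1,0,0,0,1]
Step 5: insert dvh at [1, 9, 10, 15, 16] -> counters=[1,3,0,1,1,2,2,2,2,2,2,2,1,1,0,1,1,1]
Step 6: insert nfo at [2, 8, 12, 13, 15] -> counters=[1,3,1,1,1,2,2,2,3,2,2,2,2,2,0,2,1,1]
Step 7: insert pd at [1, 2, 7, 12, 14] -> counters=[1,4,2,1,1,2,2,3,3,2,2,2,3,2,1,2,1,1]
Step 8: insert oup at [1, 3, 7, 11, 12] -> counters=[1,5,2,2,1,2,2,4,3,2,2,3,4,2,1,2,1,1]
Step 9: insert bt at [1, 2, 4, 11, 14] -> counters=[1,6,3,2,2,2,2,4,3,2,2,4,4,2,2,2,1,1]
Step 10: insert daw at [0, 2, 3, 10, 11] -> counters=[2,6,4,3,2,2,2,4,3,2,3,5,4,2,2,2,1,1]
Step 11: delete bt at [1, 2, 4, 11, 14] -> counters=[2,5,3,3,1,2,2,4,3,2,3,4,4,2,1,2,1,1]
Step 12: insert bt at [1, 2, 4, 11, 14] -> counters=[2,6,4,3,2,2,2,4,3,2,3,5,4,2,2,2,1,1]
Final counters=[2,6,4,3,2,2,2,4,3,2,3,5,4,2,2,2,1,1] -> counters[16]=1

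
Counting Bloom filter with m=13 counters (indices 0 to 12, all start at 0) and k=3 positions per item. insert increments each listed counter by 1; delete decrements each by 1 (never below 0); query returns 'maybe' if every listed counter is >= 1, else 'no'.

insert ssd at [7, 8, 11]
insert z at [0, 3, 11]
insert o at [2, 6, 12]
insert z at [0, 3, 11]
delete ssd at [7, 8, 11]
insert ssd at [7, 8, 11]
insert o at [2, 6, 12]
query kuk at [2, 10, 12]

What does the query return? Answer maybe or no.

Step 1: insert ssd at [7, 8, 11] -> counters=[0,0,0,0,0,0,0,1,1,0,0,1,0]
Step 2: insert z at [0, 3, 11] -> counters=[1,0,0,1,0,0,0,1,1,0,0,2,0]
Step 3: insert o at [2, 6, 12] -> counters=[1,0,1,1,0,0,1,1,1,0,0,2,1]
Step 4: insert z at [0, 3, 11] -> counters=[2,0,1,2,0,0,1,1,1,0,0,3,1]
Step 5: delete ssd at [7, 8, 11] -> counters=[2,0,1,2,0,0,1,0,0,0,0,2,1]
Step 6: insert ssd at [7, 8, 11] -> counters=[2,0,1,2,0,0,1,1,1,0,0,3,1]
Step 7: insert o at [2, 6, 12] -> counters=[2,0,2,2,0,0,2,1,1,0,0,3,2]
Query kuk: check counters[2]=2 counters[10]=0 counters[12]=2 -> no

Answer: no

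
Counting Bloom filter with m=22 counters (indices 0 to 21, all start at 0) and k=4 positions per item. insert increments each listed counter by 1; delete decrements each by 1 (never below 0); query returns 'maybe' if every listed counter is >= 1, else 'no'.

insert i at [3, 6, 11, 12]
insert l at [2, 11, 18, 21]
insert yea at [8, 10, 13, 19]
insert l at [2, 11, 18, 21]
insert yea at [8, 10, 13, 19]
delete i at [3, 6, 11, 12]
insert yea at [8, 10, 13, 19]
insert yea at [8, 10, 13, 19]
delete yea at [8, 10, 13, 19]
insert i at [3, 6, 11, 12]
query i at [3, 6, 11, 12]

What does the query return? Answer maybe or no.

Answer: maybe

Derivation:
Step 1: insert i at [3, 6, 11, 12] -> counters=[0,0,0,1,0,0,1,0,0,0,0,1,1,0,0,0,0,0,0,0,0,0]
Step 2: insert l at [2, 11, 18, 21] -> counters=[0,0,1,1,0,0,1,0,0,0,0,2,1,0,0,0,0,0,1,0,0,1]
Step 3: insert yea at [8, 10, 13, 19] -> counters=[0,0,1,1,0,0,1,0,1,0,1,2,1,1,0,0,0,0,1,1,0,1]
Step 4: insert l at [2, 11, 18, 21] -> counters=[0,0,2,1,0,0,1,0,1,0,1,3,1,1,0,0,0,0,2,1,0,2]
Step 5: insert yea at [8, 10, 13, 19] -> counters=[0,0,2,1,0,0,1,0,2,0,2,3,1,2,0,0,0,0,2,2,0,2]
Step 6: delete i at [3, 6, 11, 12] -> counters=[0,0,2,0,0,0,0,0,2,0,2,2,0,2,0,0,0,0,2,2,0,2]
Step 7: insert yea at [8, 10, 13, 19] -> counters=[0,0,2,0,0,0,0,0,3,0,3,2,0,3,0,0,0,0,2,3,0,2]
Step 8: insert yea at [8, 10, 13, 19] -> counters=[0,0,2,0,0,0,0,0,4,0,4,2,0,4,0,0,0,0,2,4,0,2]
Step 9: delete yea at [8, 10, 13, 19] -> counters=[0,0,2,0,0,0,0,0,3,0,3,2,0,3,0,0,0,0,2,3,0,2]
Step 10: insert i at [3, 6, 11, 12] -> counters=[0,0,2,1,0,0,1,0,3,0,3,3,1,3,0,0,0,0,2,3,0,2]
Query i: check counters[3]=1 counters[6]=1 counters[11]=3 counters[12]=1 -> maybe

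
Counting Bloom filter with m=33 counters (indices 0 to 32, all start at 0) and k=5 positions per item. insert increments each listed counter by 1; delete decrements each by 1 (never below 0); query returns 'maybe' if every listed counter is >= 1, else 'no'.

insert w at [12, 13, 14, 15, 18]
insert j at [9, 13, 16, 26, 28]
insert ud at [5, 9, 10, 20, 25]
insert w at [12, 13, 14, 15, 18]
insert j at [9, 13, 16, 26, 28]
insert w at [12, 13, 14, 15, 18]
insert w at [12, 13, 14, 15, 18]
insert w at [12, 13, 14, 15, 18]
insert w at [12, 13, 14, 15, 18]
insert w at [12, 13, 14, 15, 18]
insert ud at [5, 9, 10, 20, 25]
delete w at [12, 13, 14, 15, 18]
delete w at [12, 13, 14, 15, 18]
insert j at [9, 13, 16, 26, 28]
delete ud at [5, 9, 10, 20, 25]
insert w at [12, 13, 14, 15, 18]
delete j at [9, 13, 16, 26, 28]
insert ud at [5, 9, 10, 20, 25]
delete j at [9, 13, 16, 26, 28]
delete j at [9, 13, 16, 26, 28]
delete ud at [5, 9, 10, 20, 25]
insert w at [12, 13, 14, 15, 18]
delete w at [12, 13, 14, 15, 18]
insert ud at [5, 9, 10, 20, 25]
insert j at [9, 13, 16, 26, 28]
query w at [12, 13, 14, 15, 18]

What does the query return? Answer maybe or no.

Step 1: insert w at [12, 13, 14, 15, 18] -> counters=[0,0,0,0,0,0,0,0,0,0,0,0,1,1,1,1,0,0,1,0,0,0,0,0,0,0,0,0,0,0,0,0,0]
Step 2: insert j at [9, 13, 16, 26, 28] -> counters=[0,0,0,0,0,0,0,0,0,1,0,0,1,2,1,1,1,0,1,0,0,0,0,0,0,0,1,0,1,0,0,0,0]
Step 3: insert ud at [5, 9, 10, 20, 25] -> counters=[0,0,0,0,0,1,0,0,0,2,1,0,1,2,1,1,1,0,1,0,1,0,0,0,0,1,1,0,1,0,0,0,0]
Step 4: insert w at [12, 13, 14, 15, 18] -> counters=[0,0,0,0,0,1,0,0,0,2,1,0,2,3,2,2,1,0,2,0,1,0,0,0,0,1,1,0,1,0,0,0,0]
Step 5: insert j at [9, 13, 16, 26, 28] -> counters=[0,0,0,0,0,1,0,0,0,3,1,0,2,4,2,2,2,0,2,0,1,0,0,0,0,1,2,0,2,0,0,0,0]
Step 6: insert w at [12, 13, 14, 15, 18] -> counters=[0,0,0,0,0,1,0,0,0,3,1,0,3,5,3,3,2,0,3,0,1,0,0,0,0,1,2,0,2,0,0,0,0]
Step 7: insert w at [12, 13, 14, 15, 18] -> counters=[0,0,0,0,0,1,0,0,0,3,1,0,4,6,4,4,2,0,4,0,1,0,0,0,0,1,2,0,2,0,0,0,0]
Step 8: insert w at [12, 13, 14, 15, 18] -> counters=[0,0,0,0,0,1,0,0,0,3,1,0,5,7,5,5,2,0,5,0,1,0,0,0,0,1,2,0,2,0,0,0,0]
Step 9: insert w at [12, 13, 14, 15, 18] -> counters=[0,0,0,0,0,1,0,0,0,3,1,0,6,8,6,6,2,0,6,0,1,0,0,0,0,1,2,0,2,0,0,0,0]
Step 10: insert w at [12, 13, 14, 15, 18] -> counters=[0,0,0,0,0,1,0,0,0,3,1,0,7,9,7,7,2,0,7,0,1,0,0,0,0,1,2,0,2,0,0,0,0]
Step 11: insert ud at [5, 9, 10, 20, 25] -> counters=[0,0,0,0,0,2,0,0,0,4,2,0,7,9,7,7,2,0,7,0,2,0,0,0,0,2,2,0,2,0,0,0,0]
Step 12: delete w at [12, 13, 14, 15, 18] -> counters=[0,0,0,0,0,2,0,0,0,4,2,0,6,8,6,6,2,0,6,0,2,0,0,0,0,2,2,0,2,0,0,0,0]
Step 13: delete w at [12, 13, 14, 15, 18] -> counters=[0,0,0,0,0,2,0,0,0,4,2,0,5,7,5,5,2,0,5,0,2,0,0,0,0,2,2,0,2,0,0,0,0]
Step 14: insert j at [9, 13, 16, 26, 28] -> counters=[0,0,0,0,0,2,0,0,0,5,2,0,5,8,5,5,3,0,5,0,2,0,0,0,0,2,3,0,3,0,0,0,0]
Step 15: delete ud at [5, 9, 10, 20, 25] -> counters=[0,0,0,0,0,1,0,0,0,4,1,0,5,8,5,5,3,0,5,0,1,0,0,0,0,1,3,0,3,0,0,0,0]
Step 16: insert w at [12, 13, 14, 15, 18] -> counters=[0,0,0,0,0,1,0,0,0,4,1,0,6,9,6,6,3,0,6,0,1,0,0,0,0,1,3,0,3,0,0,0,0]
Step 17: delete j at [9, 13, 16, 26, 28] -> counters=[0,0,0,0,0,1,0,0,0,3,1,0,6,8,6,6,2,0,6,0,1,0,0,0,0,1,2,0,2,0,0,0,0]
Step 18: insert ud at [5, 9, 10, 20, 25] -> counters=[0,0,0,0,0,2,0,0,0,4,2,0,6,8,6,6,2,0,6,0,2,0,0,0,0,2,2,0,2,0,0,0,0]
Step 19: delete j at [9, 13, 16, 26, 28] -> counters=[0,0,0,0,0,2,0,0,0,3,2,0,6,7,6,6,1,0,6,0,2,0,0,0,0,2,1,0,1,0,0,0,0]
Step 20: delete j at [9, 13, 16, 26, 28] -> counters=[0,0,0,0,0,2,0,0,0,2,2,0,6,6,6,6,0,0,6,0,2,0,0,0,0,2,0,0,0,0,0,0,0]
Step 21: delete ud at [5, 9, 10, 20, 25] -> counters=[0,0,0,0,0,1,0,0,0,1,1,0,6,6,6,6,0,0,6,0,1,0,0,0,0,1,0,0,0,0,0,0,0]
Step 22: insert w at [12, 13, 14, 15, 18] -> counters=[0,0,0,0,0,1,0,0,0,1,1,0,7,7,7,7,0,0,7,0,1,0,0,0,0,1,0,0,0,0,0,0,0]
Step 23: delete w at [12, 13, 14, 15, 18] -> counters=[0,0,0,0,0,1,0,0,0,1,1,0,6,6,6,6,0,0,6,0,1,0,0,0,0,1,0,0,0,0,0,0,0]
Step 24: insert ud at [5, 9, 10, 20, 25] -> counters=[0,0,0,0,0,2,0,0,0,2,2,0,6,6,6,6,0,0,6,0,2,0,0,0,0,2,0,0,0,0,0,0,0]
Step 25: insert j at [9, 13, 16, 26, 28] -> counters=[0,0,0,0,0,2,0,0,0,3,2,0,6,7,6,6,1,0,6,0,2,0,0,0,0,2,1,0,1,0,0,0,0]
Query w: check counters[12]=6 counters[13]=7 counters[14]=6 counters[15]=6 counters[18]=6 -> maybe

Answer: maybe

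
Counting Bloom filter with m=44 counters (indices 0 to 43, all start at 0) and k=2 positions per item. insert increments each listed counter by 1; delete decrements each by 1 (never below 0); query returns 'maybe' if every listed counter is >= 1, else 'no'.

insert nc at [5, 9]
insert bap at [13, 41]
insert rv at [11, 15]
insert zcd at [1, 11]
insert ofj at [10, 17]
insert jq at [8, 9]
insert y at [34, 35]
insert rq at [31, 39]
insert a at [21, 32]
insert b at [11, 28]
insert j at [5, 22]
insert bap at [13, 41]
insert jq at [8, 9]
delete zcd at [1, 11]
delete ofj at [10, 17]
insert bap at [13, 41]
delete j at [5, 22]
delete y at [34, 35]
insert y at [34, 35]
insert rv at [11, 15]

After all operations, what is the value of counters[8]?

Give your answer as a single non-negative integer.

Step 1: insert nc at [5, 9] -> counters=[0,0,0,0,0,1,0,0,0,1,0,0,0,0,0,0,0,0,0,0,0,0,0,0,0,0,0,0,0,0,0,0,0,0,0,0,0,0,0,0,0,0,0,0]
Step 2: insert bap at [13, 41] -> counters=[0,0,0,0,0,1,0,0,0,1,0,0,0,1,0,0,0,0,0,0,0,0,0,0,0,0,0,0,0,0,0,0,0,0,0,0,0,0,0,0,0,1,0,0]
Step 3: insert rv at [11, 15] -> counters=[0,0,0,0,0,1,0,0,0,1,0,1,0,1,0,1,0,0,0,0,0,0,0,0,0,0,0,0,0,0,0,0,0,0,0,0,0,0,0,0,0,1,0,0]
Step 4: insert zcd at [1, 11] -> counters=[0,1,0,0,0,1,0,0,0,1,0,2,0,1,0,1,0,0,0,0,0,0,0,0,0,0,0,0,0,0,0,0,0,0,0,0,0,0,0,0,0,1,0,0]
Step 5: insert ofj at [10, 17] -> counters=[0,1,0,0,0,1,0,0,0,1,1,2,0,1,0,1,0,1,0,0,0,0,0,0,0,0,0,0,0,0,0,0,0,0,0,0,0,0,0,0,0,1,0,0]
Step 6: insert jq at [8, 9] -> counters=[0,1,0,0,0,1,0,0,1,2,1,2,0,1,0,1,0,1,0,0,0,0,0,0,0,0,0,0,0,0,0,0,0,0,0,0,0,0,0,0,0,1,0,0]
Step 7: insert y at [34, 35] -> counters=[0,1,0,0,0,1,0,0,1,2,1,2,0,1,0,1,0,1,0,0,0,0,0,0,0,0,0,0,0,0,0,0,0,0,1,1,0,0,0,0,0,1,0,0]
Step 8: insert rq at [31, 39] -> counters=[0,1,0,0,0,1,0,0,1,2,1,2,0,1,0,1,0,1,0,0,0,0,0,0,0,0,0,0,0,0,0,1,0,0,1,1,0,0,0,1,0,1,0,0]
Step 9: insert a at [21, 32] -> counters=[0,1,0,0,0,1,0,0,1,2,1,2,0,1,0,1,0,1,0,0,0,1,0,0,0,0,0,0,0,0,0,1,1,0,1,1,0,0,0,1,0,1,0,0]
Step 10: insert b at [11, 28] -> counters=[0,1,0,0,0,1,0,0,1,2,1,3,0,1,0,1,0,1,0,0,0,1,0,0,0,0,0,0,1,0,0,1,1,0,1,1,0,0,0,1,0,1,0,0]
Step 11: insert j at [5, 22] -> counters=[0,1,0,0,0,2,0,0,1,2,1,3,0,1,0,1,0,1,0,0,0,1,1,0,0,0,0,0,1,0,0,1,1,0,1,1,0,0,0,1,0,1,0,0]
Step 12: insert bap at [13, 41] -> counters=[0,1,0,0,0,2,0,0,1,2,1,3,0,2,0,1,0,1,0,0,0,1,1,0,0,0,0,0,1,0,0,1,1,0,1,1,0,0,0,1,0,2,0,0]
Step 13: insert jq at [8, 9] -> counters=[0,1,0,0,0,2,0,0,2,3,1,3,0,2,0,1,0,1,0,0,0,1,1,0,0,0,0,0,1,0,0,1,1,0,1,1,0,0,0,1,0,2,0,0]
Step 14: delete zcd at [1, 11] -> counters=[0,0,0,0,0,2,0,0,2,3,1,2,0,2,0,1,0,1,0,0,0,1,1,0,0,0,0,0,1,0,0,1,1,0,1,1,0,0,0,1,0,2,0,0]
Step 15: delete ofj at [10, 17] -> counters=[0,0,0,0,0,2,0,0,2,3,0,2,0,2,0,1,0,0,0,0,0,1,1,0,0,0,0,0,1,0,0,1,1,0,1,1,0,0,0,1,0,2,0,0]
Step 16: insert bap at [13, 41] -> counters=[0,0,0,0,0,2,0,0,2,3,0,2,0,3,0,1,0,0,0,0,0,1,1,0,0,0,0,0,1,0,0,1,1,0,1,1,0,0,0,1,0,3,0,0]
Step 17: delete j at [5, 22] -> counters=[0,0,0,0,0,1,0,0,2,3,0,2,0,3,0,1,0,0,0,0,0,1,0,0,0,0,0,0,1,0,0,1,1,0,1,1,0,0,0,1,0,3,0,0]
Step 18: delete y at [34, 35] -> counters=[0,0,0,0,0,1,0,0,2,3,0,2,0,3,0,1,0,0,0,0,0,1,0,0,0,0,0,0,1,0,0,1,1,0,0,0,0,0,0,1,0,3,0,0]
Step 19: insert y at [34, 35] -> counters=[0,0,0,0,0,1,0,0,2,3,0,2,0,3,0,1,0,0,0,0,0,1,0,0,0,0,0,0,1,0,0,1,1,0,1,1,0,0,0,1,0,3,0,0]
Step 20: insert rv at [11, 15] -> counters=[0,0,0,0,0,1,0,0,2,3,0,3,0,3,0,2,0,0,0,0,0,1,0,0,0,0,0,0,1,0,0,1,1,0,1,1,0,0,0,1,0,3,0,0]
Final counters=[0,0,0,0,0,1,0,0,2,3,0,3,0,3,0,2,0,0,0,0,0,1,0,0,0,0,0,0,1,0,0,1,1,0,1,1,0,0,0,1,0,3,0,0] -> counters[8]=2

Answer: 2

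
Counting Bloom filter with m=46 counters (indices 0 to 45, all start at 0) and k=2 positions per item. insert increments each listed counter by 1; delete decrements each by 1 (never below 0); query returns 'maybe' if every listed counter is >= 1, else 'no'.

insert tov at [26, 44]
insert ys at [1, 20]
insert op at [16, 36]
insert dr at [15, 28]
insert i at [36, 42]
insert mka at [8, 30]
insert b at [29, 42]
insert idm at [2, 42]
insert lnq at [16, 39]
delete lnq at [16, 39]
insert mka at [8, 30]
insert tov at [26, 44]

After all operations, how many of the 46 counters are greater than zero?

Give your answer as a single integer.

Step 1: insert tov at [26, 44] -> counters=[0,0,0,0,0,0,0,0,0,0,0,0,0,0,0,0,0,0,0,0,0,0,0,0,0,0,1,0,0,0,0,0,0,0,0,0,0,0,0,0,0,0,0,0,1,0]
Step 2: insert ys at [1, 20] -> counters=[0,1,0,0,0,0,0,0,0,0,0,0,0,0,0,0,0,0,0,0,1,0,0,0,0,0,1,0,0,0,0,0,0,0,0,0,0,0,0,0,0,0,0,0,1,0]
Step 3: insert op at [16, 36] -> counters=[0,1,0,0,0,0,0,0,0,0,0,0,0,0,0,0,1,0,0,0,1,0,0,0,0,0,1,0,0,0,0,0,0,0,0,0,1,0,0,0,0,0,0,0,1,0]
Step 4: insert dr at [15, 28] -> counters=[0,1,0,0,0,0,0,0,0,0,0,0,0,0,0,1,1,0,0,0,1,0,0,0,0,0,1,0,1,0,0,0,0,0,0,0,1,0,0,0,0,0,0,0,1,0]
Step 5: insert i at [36, 42] -> counters=[0,1,0,0,0,0,0,0,0,0,0,0,0,0,0,1,1,0,0,0,1,0,0,0,0,0,1,0,1,0,0,0,0,0,0,0,2,0,0,0,0,0,1,0,1,0]
Step 6: insert mka at [8, 30] -> counters=[0,1,0,0,0,0,0,0,1,0,0,0,0,0,0,1,1,0,0,0,1,0,0,0,0,0,1,0,1,0,1,0,0,0,0,0,2,0,0,0,0,0,1,0,1,0]
Step 7: insert b at [29, 42] -> counters=[0,1,0,0,0,0,0,0,1,0,0,0,0,0,0,1,1,0,0,0,1,0,0,0,0,0,1,0,1,1,1,0,0,0,0,0,2,0,0,0,0,0,2,0,1,0]
Step 8: insert idm at [2, 42] -> counters=[0,1,1,0,0,0,0,0,1,0,0,0,0,0,0,1,1,0,0,0,1,0,0,0,0,0,1,0,1,1,1,0,0,0,0,0,2,0,0,0,0,0,3,0,1,0]
Step 9: insert lnq at [16, 39] -> counters=[0,1,1,0,0,0,0,0,1,0,0,0,0,0,0,1,2,0,0,0,1,0,0,0,0,0,1,0,1,1,1,0,0,0,0,0,2,0,0,1,0,0,3,0,1,0]
Step 10: delete lnq at [16, 39] -> counters=[0,1,1,0,0,0,0,0,1,0,0,0,0,0,0,1,1,0,0,0,1,0,0,0,0,0,1,0,1,1,1,0,0,0,0,0,2,0,0,0,0,0,3,0,1,0]
Step 11: insert mka at [8, 30] -> counters=[0,1,1,0,0,0,0,0,2,0,0,0,0,0,0,1,1,0,0,0,1,0,0,0,0,0,1,0,1,1,2,0,0,0,0,0,2,0,0,0,0,0,3,0,1,0]
Step 12: insert tov at [26, 44] -> counters=[0,1,1,0,0,0,0,0,2,0,0,0,0,0,0,1,1,0,0,0,1,0,0,0,0,0,2,0,1,1,2,0,0,0,0,0,2,0,0,0,0,0,3,0,2,0]
Final counters=[0,1,1,0,0,0,0,0,2,0,0,0,0,0,0,1,1,0,0,0,1,0,0,0,0,0,2,0,1,1,2,0,0,0,0,0,2,0,0,0,0,0,3,0,2,0] -> 13 nonzero

Answer: 13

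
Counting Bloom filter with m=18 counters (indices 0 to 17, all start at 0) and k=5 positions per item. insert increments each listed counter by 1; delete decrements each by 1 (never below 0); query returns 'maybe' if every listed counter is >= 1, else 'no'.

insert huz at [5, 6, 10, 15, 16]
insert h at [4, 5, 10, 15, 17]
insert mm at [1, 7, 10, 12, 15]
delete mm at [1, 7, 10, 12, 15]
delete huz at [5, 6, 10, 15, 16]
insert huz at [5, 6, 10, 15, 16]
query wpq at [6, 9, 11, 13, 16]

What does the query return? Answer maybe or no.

Step 1: insert huz at [5, 6, 10, 15, 16] -> counters=[0,0,0,0,0,1,1,0,0,0,1,0,0,0,0,1,1,0]
Step 2: insert h at [4, 5, 10, 15, 17] -> counters=[0,0,0,0,1,2,1,0,0,0,2,0,0,0,0,2,1,1]
Step 3: insert mm at [1, 7, 10, 12, 15] -> counters=[0,1,0,0,1,2,1,1,0,0,3,0,1,0,0,3,1,1]
Step 4: delete mm at [1, 7, 10, 12, 15] -> counters=[0,0,0,0,1,2,1,0,0,0,2,0,0,0,0,2,1,1]
Step 5: delete huz at [5, 6, 10, 15, 16] -> counters=[0,0,0,0,1,1,0,0,0,0,1,0,0,0,0,1,0,1]
Step 6: insert huz at [5, 6, 10, 15, 16] -> counters=[0,0,0,0,1,2,1,0,0,0,2,0,0,0,0,2,1,1]
Query wpq: check counters[6]=1 counters[9]=0 counters[11]=0 counters[13]=0 counters[16]=1 -> no

Answer: no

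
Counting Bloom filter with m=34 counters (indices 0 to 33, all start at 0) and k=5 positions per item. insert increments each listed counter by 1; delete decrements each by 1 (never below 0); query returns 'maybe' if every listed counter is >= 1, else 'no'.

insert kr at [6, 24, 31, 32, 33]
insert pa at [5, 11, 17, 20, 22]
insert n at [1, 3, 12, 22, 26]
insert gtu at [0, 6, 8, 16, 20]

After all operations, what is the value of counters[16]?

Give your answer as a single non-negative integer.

Step 1: insert kr at [6, 24, 31, 32, 33] -> counters=[0,0,0,0,0,0,1,0,0,0,0,0,0,0,0,0,0,0,0,0,0,0,0,0,1,0,0,0,0,0,0,1,1,1]
Step 2: insert pa at [5, 11, 17, 20, 22] -> counters=[0,0,0,0,0,1,1,0,0,0,0,1,0,0,0,0,0,1,0,0,1,0,1,0,1,0,0,0,0,0,0,1,1,1]
Step 3: insert n at [1, 3, 12, 22, 26] -> counters=[0,1,0,1,0,1,1,0,0,0,0,1,1,0,0,0,0,1,0,0,1,0,2,0,1,0,1,0,0,0,0,1,1,1]
Step 4: insert gtu at [0, 6, 8, 16, 20] -> counters=[1,1,0,1,0,1,2,0,1,0,0,1,1,0,0,0,1,1,0,0,2,0,2,0,1,0,1,0,0,0,0,1,1,1]
Final counters=[1,1,0,1,0,1,2,0,1,0,0,1,1,0,0,0,1,1,0,0,2,0,2,0,1,0,1,0,0,0,0,1,1,1] -> counters[16]=1

Answer: 1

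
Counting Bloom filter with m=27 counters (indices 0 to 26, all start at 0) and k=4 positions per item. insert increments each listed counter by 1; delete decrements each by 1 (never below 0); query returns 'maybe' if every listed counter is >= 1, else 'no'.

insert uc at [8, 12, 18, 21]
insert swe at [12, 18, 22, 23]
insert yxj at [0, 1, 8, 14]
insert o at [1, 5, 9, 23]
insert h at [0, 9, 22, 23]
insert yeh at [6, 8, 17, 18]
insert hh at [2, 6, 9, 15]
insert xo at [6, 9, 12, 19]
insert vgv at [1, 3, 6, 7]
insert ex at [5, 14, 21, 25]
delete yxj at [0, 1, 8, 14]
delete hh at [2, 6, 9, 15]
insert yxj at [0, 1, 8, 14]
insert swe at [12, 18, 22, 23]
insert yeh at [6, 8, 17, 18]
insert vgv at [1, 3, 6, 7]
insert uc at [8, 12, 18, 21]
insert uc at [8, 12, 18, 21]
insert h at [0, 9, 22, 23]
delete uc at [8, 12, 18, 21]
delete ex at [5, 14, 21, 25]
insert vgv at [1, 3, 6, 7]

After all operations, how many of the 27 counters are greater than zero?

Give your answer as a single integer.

Answer: 16

Derivation:
Step 1: insert uc at [8, 12, 18, 21] -> counters=[0,0,0,0,0,0,0,0,1,0,0,0,1,0,0,0,0,0,1,0,0,1,0,0,0,0,0]
Step 2: insert swe at [12, 18, 22, 23] -> counters=[0,0,0,0,0,0,0,0,1,0,0,0,2,0,0,0,0,0,2,0,0,1,1,1,0,0,0]
Step 3: insert yxj at [0, 1, 8, 14] -> counters=[1,1,0,0,0,0,0,0,2,0,0,0,2,0,1,0,0,0,2,0,0,1,1,1,0,0,0]
Step 4: insert o at [1, 5, 9, 23] -> counters=[1,2,0,0,0,1,0,0,2,1,0,0,2,0,1,0,0,0,2,0,0,1,1,2,0,0,0]
Step 5: insert h at [0, 9, 22, 23] -> counters=[2,2,0,0,0,1,0,0,2,2,0,0,2,0,1,0,0,0,2,0,0,1,2,3,0,0,0]
Step 6: insert yeh at [6, 8, 17, 18] -> counters=[2,2,0,0,0,1,1,0,3,2,0,0,2,0,1,0,0,1,3,0,0,1,2,3,0,0,0]
Step 7: insert hh at [2, 6, 9, 15] -> counters=[2,2,1,0,0,1,2,0,3,3,0,0,2,0,1,1,0,1,3,0,0,1,2,3,0,0,0]
Step 8: insert xo at [6, 9, 12, 19] -> counters=[2,2,1,0,0,1,3,0,3,4,0,0,3,0,1,1,0,1,3,1,0,1,2,3,0,0,0]
Step 9: insert vgv at [1, 3, 6, 7] -> counters=[2,3,1,1,0,1,4,1,3,4,0,0,3,0,1,1,0,1,3,1,0,1,2,3,0,0,0]
Step 10: insert ex at [5, 14, 21, 25] -> counters=[2,3,1,1,0,2,4,1,3,4,0,0,3,0,2,1,0,1,3,1,0,2,2,3,0,1,0]
Step 11: delete yxj at [0, 1, 8, 14] -> counters=[1,2,1,1,0,2,4,1,2,4,0,0,3,0,1,1,0,1,3,1,0,2,2,3,0,1,0]
Step 12: delete hh at [2, 6, 9, 15] -> counters=[1,2,0,1,0,2,3,1,2,3,0,0,3,0,1,0,0,1,3,1,0,2,2,3,0,1,0]
Step 13: insert yxj at [0, 1, 8, 14] -> counters=[2,3,0,1,0,2,3,1,3,3,0,0,3,0,2,0,0,1,3,1,0,2,2,3,0,1,0]
Step 14: insert swe at [12, 18, 22, 23] -> counters=[2,3,0,1,0,2,3,1,3,3,0,0,4,0,2,0,0,1,4,1,0,2,3,4,0,1,0]
Step 15: insert yeh at [6, 8, 17, 18] -> counters=[2,3,0,1,0,2,4,1,4,3,0,0,4,0,2,0,0,2,5,1,0,2,3,4,0,1,0]
Step 16: insert vgv at [1, 3, 6, 7] -> counters=[2,4,0,2,0,2,5,2,4,3,0,0,4,0,2,0,0,2,5,1,0,2,3,4,0,1,0]
Step 17: insert uc at [8, 12, 18, 21] -> counters=[2,4,0,2,0,2,5,2,5,3,0,0,5,0,2,0,0,2,6,1,0,3,3,4,0,1,0]
Step 18: insert uc at [8, 12, 18, 21] -> counters=[2,4,0,2,0,2,5,2,6,3,0,0,6,0,2,0,0,2,7,1,0,4,3,4,0,1,0]
Step 19: insert h at [0, 9, 22, 23] -> counters=[3,4,0,2,0,2,5,2,6,4,0,0,6,0,2,0,0,2,7,1,0,4,4,5,0,1,0]
Step 20: delete uc at [8, 12, 18, 21] -> counters=[3,4,0,2,0,2,5,2,5,4,0,0,5,0,2,0,0,2,6,1,0,3,4,5,0,1,0]
Step 21: delete ex at [5, 14, 21, 25] -> counters=[3,4,0,2,0,1,5,2,5,4,0,0,5,0,1,0,0,2,6,1,0,2,4,5,0,0,0]
Step 22: insert vgv at [1, 3, 6, 7] -> counters=[3,5,0,3,0,1,6,3,5,4,0,0,5,0,1,0,0,2,6,1,0,2,4,5,0,0,0]
Final counters=[3,5,0,3,0,1,6,3,5,4,0,0,5,0,1,0,0,2,6,1,0,2,4,5,0,0,0] -> 16 nonzero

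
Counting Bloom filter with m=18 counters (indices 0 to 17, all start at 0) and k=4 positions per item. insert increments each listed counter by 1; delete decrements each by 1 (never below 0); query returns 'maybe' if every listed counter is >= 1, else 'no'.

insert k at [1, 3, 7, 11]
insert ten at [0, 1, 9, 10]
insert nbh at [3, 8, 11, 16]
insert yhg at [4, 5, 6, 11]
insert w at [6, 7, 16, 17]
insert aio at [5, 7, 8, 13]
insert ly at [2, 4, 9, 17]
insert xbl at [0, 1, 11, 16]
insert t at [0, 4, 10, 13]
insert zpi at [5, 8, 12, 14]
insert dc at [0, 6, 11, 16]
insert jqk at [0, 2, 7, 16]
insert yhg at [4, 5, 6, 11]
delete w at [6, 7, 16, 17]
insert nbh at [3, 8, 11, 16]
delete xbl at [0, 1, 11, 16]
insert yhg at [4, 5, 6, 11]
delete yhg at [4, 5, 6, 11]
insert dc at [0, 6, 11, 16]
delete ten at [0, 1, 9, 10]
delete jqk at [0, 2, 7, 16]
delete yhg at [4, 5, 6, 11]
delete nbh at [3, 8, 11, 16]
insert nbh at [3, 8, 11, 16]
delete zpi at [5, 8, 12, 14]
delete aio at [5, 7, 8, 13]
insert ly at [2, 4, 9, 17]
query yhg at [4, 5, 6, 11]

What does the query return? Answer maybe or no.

Answer: maybe

Derivation:
Step 1: insert k at [1, 3, 7, 11] -> counters=[0,1,0,1,0,0,0,1,0,0,0,1,0,0,0,0,0,0]
Step 2: insert ten at [0, 1, 9, 10] -> counters=[1,2,0,1,0,0,0,1,0,1,1,1,0,0,0,0,0,0]
Step 3: insert nbh at [3, 8, 11, 16] -> counters=[1,2,0,2,0,0,0,1,1,1,1,2,0,0,0,0,1,0]
Step 4: insert yhg at [4, 5, 6, 11] -> counters=[1,2,0,2,1,1,1,1,1,1,1,3,0,0,0,0,1,0]
Step 5: insert w at [6, 7, 16, 17] -> counters=[1,2,0,2,1,1,2,2,1,1,1,3,0,0,0,0,2,1]
Step 6: insert aio at [5, 7, 8, 13] -> counters=[1,2,0,2,1,2,2,3,2,1,1,3,0,1,0,0,2,1]
Step 7: insert ly at [2, 4, 9, 17] -> counters=[1,2,1,2,2,2,2,3,2,2,1,3,0,1,0,0,2,2]
Step 8: insert xbl at [0, 1, 11, 16] -> counters=[2,3,1,2,2,2,2,3,2,2,1,4,0,1,0,0,3,2]
Step 9: insert t at [0, 4, 10, 13] -> counters=[3,3,1,2,3,2,2,3,2,2,2,4,0,2,0,0,3,2]
Step 10: insert zpi at [5, 8, 12, 14] -> counters=[3,3,1,2,3,3,2,3,3,2,2,4,1,2,1,0,3,2]
Step 11: insert dc at [0, 6, 11, 16] -> counters=[4,3,1,2,3,3,3,3,3,2,2,5,1,2,1,0,4,2]
Step 12: insert jqk at [0, 2, 7, 16] -> counters=[5,3,2,2,3,3,3,4,3,2,2,5,1,2,1,0,5,2]
Step 13: insert yhg at [4, 5, 6, 11] -> counters=[5,3,2,2,4,4,4,4,3,2,2,6,1,2,1,0,5,2]
Step 14: delete w at [6, 7, 16, 17] -> counters=[5,3,2,2,4,4,3,3,3,2,2,6,1,2,1,0,4,1]
Step 15: insert nbh at [3, 8, 11, 16] -> counters=[5,3,2,3,4,4,3,3,4,2,2,7,1,2,1,0,5,1]
Step 16: delete xbl at [0, 1, 11, 16] -> counters=[4,2,2,3,4,4,3,3,4,2,2,6,1,2,1,0,4,1]
Step 17: insert yhg at [4, 5, 6, 11] -> counters=[4,2,2,3,5,5,4,3,4,2,2,7,1,2,1,0,4,1]
Step 18: delete yhg at [4, 5, 6, 11] -> counters=[4,2,2,3,4,4,3,3,4,2,2,6,1,2,1,0,4,1]
Step 19: insert dc at [0, 6, 11, 16] -> counters=[5,2,2,3,4,4,4,3,4,2,2,7,1,2,1,0,5,1]
Step 20: delete ten at [0, 1, 9, 10] -> counters=[4,1,2,3,4,4,4,3,4,1,1,7,1,2,1,0,5,1]
Step 21: delete jqk at [0, 2, 7, 16] -> counters=[3,1,1,3,4,4,4,2,4,1,1,7,1,2,1,0,4,1]
Step 22: delete yhg at [4, 5, 6, 11] -> counters=[3,1,1,3,3,3,3,2,4,1,1,6,1,2,1,0,4,1]
Step 23: delete nbh at [3, 8, 11, 16] -> counters=[3,1,1,2,3,3,3,2,3,1,1,5,1,2,1,0,3,1]
Step 24: insert nbh at [3, 8, 11, 16] -> counters=[3,1,1,3,3,3,3,2,4,1,1,6,1,2,1,0,4,1]
Step 25: delete zpi at [5, 8, 12, 14] -> counters=[3,1,1,3,3,2,3,2,3,1,1,6,0,2,0,0,4,1]
Step 26: delete aio at [5, 7, 8, 13] -> counters=[3,1,1,3,3,1,3,1,2,1,1,6,0,1,0,0,4,1]
Step 27: insert ly at [2, 4, 9, 17] -> counters=[3,1,2,3,4,1,3,1,2,2,1,6,0,1,0,0,4,2]
Query yhg: check counters[4]=4 counters[5]=1 counters[6]=3 counters[11]=6 -> maybe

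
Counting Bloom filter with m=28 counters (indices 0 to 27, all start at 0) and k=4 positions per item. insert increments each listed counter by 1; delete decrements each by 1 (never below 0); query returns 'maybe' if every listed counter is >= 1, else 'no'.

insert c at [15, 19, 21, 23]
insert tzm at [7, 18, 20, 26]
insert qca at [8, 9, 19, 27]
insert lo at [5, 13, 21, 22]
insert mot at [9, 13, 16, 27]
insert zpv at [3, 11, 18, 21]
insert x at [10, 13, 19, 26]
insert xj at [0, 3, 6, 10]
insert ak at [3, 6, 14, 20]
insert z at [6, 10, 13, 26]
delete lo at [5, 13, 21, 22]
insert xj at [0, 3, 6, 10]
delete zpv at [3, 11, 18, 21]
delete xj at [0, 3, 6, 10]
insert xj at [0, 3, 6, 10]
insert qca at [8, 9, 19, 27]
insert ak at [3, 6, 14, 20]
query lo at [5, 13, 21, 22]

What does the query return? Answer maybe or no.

Step 1: insert c at [15, 19, 21, 23] -> counters=[0,0,0,0,0,0,0,0,0,0,0,0,0,0,0,1,0,0,0,1,0,1,0,1,0,0,0,0]
Step 2: insert tzm at [7, 18, 20, 26] -> counters=[0,0,0,0,0,0,0,1,0,0,0,0,0,0,0,1,0,0,1,1,1,1,0,1,0,0,1,0]
Step 3: insert qca at [8, 9, 19, 27] -> counters=[0,0,0,0,0,0,0,1,1,1,0,0,0,0,0,1,0,0,1,2,1,1,0,1,0,0,1,1]
Step 4: insert lo at [5, 13, 21, 22] -> counters=[0,0,0,0,0,1,0,1,1,1,0,0,0,1,0,1,0,0,1,2,1,2,1,1,0,0,1,1]
Step 5: insert mot at [9, 13, 16, 27] -> counters=[0,0,0,0,0,1,0,1,1,2,0,0,0,2,0,1,1,0,1,2,1,2,1,1,0,0,1,2]
Step 6: insert zpv at [3, 11, 18, 21] -> counters=[0,0,0,1,0,1,0,1,1,2,0,1,0,2,0,1,1,0,2,2,1,3,1,1,0,0,1,2]
Step 7: insert x at [10, 13, 19, 26] -> counters=[0,0,0,1,0,1,0,1,1,2,1,1,0,3,0,1,1,0,2,3,1,3,1,1,0,0,2,2]
Step 8: insert xj at [0, 3, 6, 10] -> counters=[1,0,0,2,0,1,1,1,1,2,2,1,0,3,0,1,1,0,2,3,1,3,1,1,0,0,2,2]
Step 9: insert ak at [3, 6, 14, 20] -> counters=[1,0,0,3,0,1,2,1,1,2,2,1,0,3,1,1,1,0,2,3,2,3,1,1,0,0,2,2]
Step 10: insert z at [6, 10, 13, 26] -> counters=[1,0,0,3,0,1,3,1,1,2,3,1,0,4,1,1,1,0,2,3,2,3,1,1,0,0,3,2]
Step 11: delete lo at [5, 13, 21, 22] -> counters=[1,0,0,3,0,0,3,1,1,2,3,1,0,3,1,1,1,0,2,3,2,2,0,1,0,0,3,2]
Step 12: insert xj at [0, 3, 6, 10] -> counters=[2,0,0,4,0,0,4,1,1,2,4,1,0,3,1,1,1,0,2,3,2,2,0,1,0,0,3,2]
Step 13: delete zpv at [3, 11, 18, 21] -> counters=[2,0,0,3,0,0,4,1,1,2,4,0,0,3,1,1,1,0,1,3,2,1,0,1,0,0,3,2]
Step 14: delete xj at [0, 3, 6, 10] -> counters=[1,0,0,2,0,0,3,1,1,2,3,0,0,3,1,1,1,0,1,3,2,1,0,1,0,0,3,2]
Step 15: insert xj at [0, 3, 6, 10] -> counters=[2,0,0,3,0,0,4,1,1,2,4,0,0,3,1,1,1,0,1,3,2,1,0,1,0,0,3,2]
Step 16: insert qca at [8, 9, 19, 27] -> counters=[2,0,0,3,0,0,4,1,2,3,4,0,0,3,1,1,1,0,1,4,2,1,0,1,0,0,3,3]
Step 17: insert ak at [3, 6, 14, 20] -> counters=[2,0,0,4,0,0,5,1,2,3,4,0,0,3,2,1,1,0,1,4,3,1,0,1,0,0,3,3]
Query lo: check counters[5]=0 counters[13]=3 counters[21]=1 counters[22]=0 -> no

Answer: no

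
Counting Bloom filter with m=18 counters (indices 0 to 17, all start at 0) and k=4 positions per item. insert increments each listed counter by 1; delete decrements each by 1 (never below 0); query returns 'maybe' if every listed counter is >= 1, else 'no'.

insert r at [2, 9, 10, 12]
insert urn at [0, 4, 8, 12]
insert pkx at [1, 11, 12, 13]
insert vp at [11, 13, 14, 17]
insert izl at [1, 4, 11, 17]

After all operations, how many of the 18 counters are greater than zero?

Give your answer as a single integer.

Answer: 12

Derivation:
Step 1: insert r at [2, 9, 10, 12] -> counters=[0,0,1,0,0,0,0,0,0,1,1,0,1,0,0,0,0,0]
Step 2: insert urn at [0, 4, 8, 12] -> counters=[1,0,1,0,1,0,0,0,1,1,1,0,2,0,0,0,0,0]
Step 3: insert pkx at [1, 11, 12, 13] -> counters=[1,1,1,0,1,0,0,0,1,1,1,1,3,1,0,0,0,0]
Step 4: insert vp at [11, 13, 14, 17] -> counters=[1,1,1,0,1,0,0,0,1,1,1,2,3,2,1,0,0,1]
Step 5: insert izl at [1, 4, 11, 17] -> counters=[1,2,1,0,2,0,0,0,1,1,1,3,3,2,1,0,0,2]
Final counters=[1,2,1,0,2,0,0,0,1,1,1,3,3,2,1,0,0,2] -> 12 nonzero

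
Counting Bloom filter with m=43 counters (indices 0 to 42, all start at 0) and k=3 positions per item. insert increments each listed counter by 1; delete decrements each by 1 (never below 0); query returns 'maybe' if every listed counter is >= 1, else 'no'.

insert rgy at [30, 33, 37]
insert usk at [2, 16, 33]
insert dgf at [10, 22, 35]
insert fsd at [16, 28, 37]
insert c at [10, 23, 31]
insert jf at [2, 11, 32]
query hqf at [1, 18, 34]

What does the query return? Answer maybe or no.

Step 1: insert rgy at [30, 33, 37] -> counters=[0,0,0,0,0,0,0,0,0,0,0,0,0,0,0,0,0,0,0,0,0,0,0,0,0,0,0,0,0,0,1,0,0,1,0,0,0,1,0,0,0,0,0]
Step 2: insert usk at [2, 16, 33] -> counters=[0,0,1,0,0,0,0,0,0,0,0,0,0,0,0,0,1,0,0,0,0,0,0,0,0,0,0,0,0,0,1,0,0,2,0,0,0,1,0,0,0,0,0]
Step 3: insert dgf at [10, 22, 35] -> counters=[0,0,1,0,0,0,0,0,0,0,1,0,0,0,0,0,1,0,0,0,0,0,1,0,0,0,0,0,0,0,1,0,0,2,0,1,0,1,0,0,0,0,0]
Step 4: insert fsd at [16, 28, 37] -> counters=[0,0,1,0,0,0,0,0,0,0,1,0,0,0,0,0,2,0,0,0,0,0,1,0,0,0,0,0,1,0,1,0,0,2,0,1,0,2,0,0,0,0,0]
Step 5: insert c at [10, 23, 31] -> counters=[0,0,1,0,0,0,0,0,0,0,2,0,0,0,0,0,2,0,0,0,0,0,1,1,0,0,0,0,1,0,1,1,0,2,0,1,0,2,0,0,0,0,0]
Step 6: insert jf at [2, 11, 32] -> counters=[0,0,2,0,0,0,0,0,0,0,2,1,0,0,0,0,2,0,0,0,0,0,1,1,0,0,0,0,1,0,1,1,1,2,0,1,0,2,0,0,0,0,0]
Query hqf: check counters[1]=0 counters[18]=0 counters[34]=0 -> no

Answer: no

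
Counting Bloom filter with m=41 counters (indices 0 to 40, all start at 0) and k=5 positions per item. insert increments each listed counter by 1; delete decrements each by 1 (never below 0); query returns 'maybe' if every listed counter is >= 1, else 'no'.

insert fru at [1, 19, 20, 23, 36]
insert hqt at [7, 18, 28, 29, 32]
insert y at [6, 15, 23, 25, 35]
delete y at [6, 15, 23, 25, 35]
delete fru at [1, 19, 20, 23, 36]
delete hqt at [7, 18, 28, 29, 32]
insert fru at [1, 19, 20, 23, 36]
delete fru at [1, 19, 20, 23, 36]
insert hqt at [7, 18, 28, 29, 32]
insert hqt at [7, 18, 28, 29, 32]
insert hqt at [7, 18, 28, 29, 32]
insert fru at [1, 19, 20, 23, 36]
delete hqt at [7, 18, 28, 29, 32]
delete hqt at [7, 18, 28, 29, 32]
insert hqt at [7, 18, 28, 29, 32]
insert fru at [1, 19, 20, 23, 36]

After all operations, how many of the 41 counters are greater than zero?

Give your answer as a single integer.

Step 1: insert fru at [1, 19, 20, 23, 36] -> counters=[0,1,0,0,0,0,0,0,0,0,0,0,0,0,0,0,0,0,0,1,1,0,0,1,0,0,0,0,0,0,0,0,0,0,0,0,1,0,0,0,0]
Step 2: insert hqt at [7, 18, 28, 29, 32] -> counters=[0,1,0,0,0,0,0,1,0,0,0,0,0,0,0,0,0,0,1,1,1,0,0,1,0,0,0,0,1,1,0,0,1,0,0,0,1,0,0,0,0]
Step 3: insert y at [6, 15, 23, 25, 35] -> counters=[0,1,0,0,0,0,1,1,0,0,0,0,0,0,0,1,0,0,1,1,1,0,0,2,0,1,0,0,1,1,0,0,1,0,0,1,1,0,0,0,0]
Step 4: delete y at [6, 15, 23, 25, 35] -> counters=[0,1,0,0,0,0,0,1,0,0,0,0,0,0,0,0,0,0,1,1,1,0,0,1,0,0,0,0,1,1,0,0,1,0,0,0,1,0,0,0,0]
Step 5: delete fru at [1, 19, 20, 23, 36] -> counters=[0,0,0,0,0,0,0,1,0,0,0,0,0,0,0,0,0,0,1,0,0,0,0,0,0,0,0,0,1,1,0,0,1,0,0,0,0,0,0,0,0]
Step 6: delete hqt at [7, 18, 28, 29, 32] -> counters=[0,0,0,0,0,0,0,0,0,0,0,0,0,0,0,0,0,0,0,0,0,0,0,0,0,0,0,0,0,0,0,0,0,0,0,0,0,0,0,0,0]
Step 7: insert fru at [1, 19, 20, 23, 36] -> counters=[0,1,0,0,0,0,0,0,0,0,0,0,0,0,0,0,0,0,0,1,1,0,0,1,0,0,0,0,0,0,0,0,0,0,0,0,1,0,0,0,0]
Step 8: delete fru at [1, 19, 20, 23, 36] -> counters=[0,0,0,0,0,0,0,0,0,0,0,0,0,0,0,0,0,0,0,0,0,0,0,0,0,0,0,0,0,0,0,0,0,0,0,0,0,0,0,0,0]
Step 9: insert hqt at [7, 18, 28, 29, 32] -> counters=[0,0,0,0,0,0,0,1,0,0,0,0,0,0,0,0,0,0,1,0,0,0,0,0,0,0,0,0,1,1,0,0,1,0,0,0,0,0,0,0,0]
Step 10: insert hqt at [7, 18, 28, 29, 32] -> counters=[0,0,0,0,0,0,0,2,0,0,0,0,0,0,0,0,0,0,2,0,0,0,0,0,0,0,0,0,2,2,0,0,2,0,0,0,0,0,0,0,0]
Step 11: insert hqt at [7, 18, 28, 29, 32] -> counters=[0,0,0,0,0,0,0,3,0,0,0,0,0,0,0,0,0,0,3,0,0,0,0,0,0,0,0,0,3,3,0,0,3,0,0,0,0,0,0,0,0]
Step 12: insert fru at [1, 19, 20, 23, 36] -> counters=[0,1,0,0,0,0,0,3,0,0,0,0,0,0,0,0,0,0,3,1,1,0,0,1,0,0,0,0,3,3,0,0,3,0,0,0,1,0,0,0,0]
Step 13: delete hqt at [7, 18, 28, 29, 32] -> counters=[0,1,0,0,0,0,0,2,0,0,0,0,0,0,0,0,0,0,2,1,1,0,0,1,0,0,0,0,2,2,0,0,2,0,0,0,1,0,0,0,0]
Step 14: delete hqt at [7, 18, 28, 29, 32] -> counters=[0,1,0,0,0,0,0,1,0,0,0,0,0,0,0,0,0,0,1,1,1,0,0,1,0,0,0,0,1,1,0,0,1,0,0,0,1,0,0,0,0]
Step 15: insert hqt at [7, 18, 28, 29, 32] -> counters=[0,1,0,0,0,0,0,2,0,0,0,0,0,0,0,0,0,0,2,1,1,0,0,1,0,0,0,0,2,2,0,0,2,0,0,0,1,0,0,0,0]
Step 16: insert fru at [1, 19, 20, 23, 36] -> counters=[0,2,0,0,0,0,0,2,0,0,0,0,0,0,0,0,0,0,2,2,2,0,0,2,0,0,0,0,2,2,0,0,2,0,0,0,2,0,0,0,0]
Final counters=[0,2,0,0,0,0,0,2,0,0,0,0,0,0,0,0,0,0,2,2,2,0,0,2,0,0,0,0,2,2,0,0,2,0,0,0,2,0,0,0,0] -> 10 nonzero

Answer: 10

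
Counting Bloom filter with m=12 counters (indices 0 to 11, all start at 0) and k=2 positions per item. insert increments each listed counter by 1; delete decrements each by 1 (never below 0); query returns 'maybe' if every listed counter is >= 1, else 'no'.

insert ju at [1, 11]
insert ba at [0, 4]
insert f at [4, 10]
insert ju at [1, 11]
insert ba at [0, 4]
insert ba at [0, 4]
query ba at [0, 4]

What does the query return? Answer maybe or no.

Step 1: insert ju at [1, 11] -> counters=[0,1,0,0,0,0,0,0,0,0,0,1]
Step 2: insert ba at [0, 4] -> counters=[1,1,0,0,1,0,0,0,0,0,0,1]
Step 3: insert f at [4, 10] -> counters=[1,1,0,0,2,0,0,0,0,0,1,1]
Step 4: insert ju at [1, 11] -> counters=[1,2,0,0,2,0,0,0,0,0,1,2]
Step 5: insert ba at [0, 4] -> counters=[2,2,0,0,3,0,0,0,0,0,1,2]
Step 6: insert ba at [0, 4] -> counters=[3,2,0,0,4,0,0,0,0,0,1,2]
Query ba: check counters[0]=3 counters[4]=4 -> maybe

Answer: maybe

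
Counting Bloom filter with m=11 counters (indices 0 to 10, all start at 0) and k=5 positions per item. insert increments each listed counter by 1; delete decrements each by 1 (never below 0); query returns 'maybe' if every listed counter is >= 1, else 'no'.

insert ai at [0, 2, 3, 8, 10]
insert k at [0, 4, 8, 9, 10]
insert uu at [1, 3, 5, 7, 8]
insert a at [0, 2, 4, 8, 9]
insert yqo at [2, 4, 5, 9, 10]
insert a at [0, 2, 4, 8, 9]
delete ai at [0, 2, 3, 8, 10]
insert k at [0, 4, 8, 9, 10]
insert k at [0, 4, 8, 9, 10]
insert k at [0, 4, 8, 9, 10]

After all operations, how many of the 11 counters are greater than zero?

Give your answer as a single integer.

Step 1: insert ai at [0, 2, 3, 8, 10] -> counters=[1,0,1,1,0,0,0,0,1,0,1]
Step 2: insert k at [0, 4, 8, 9, 10] -> counters=[2,0,1,1,1,0,0,0,2,1,2]
Step 3: insert uu at [1, 3, 5, 7, 8] -> counters=[2,1,1,2,1,1,0,1,3,1,2]
Step 4: insert a at [0, 2, 4, 8, 9] -> counters=[3,1,2,2,2,1,0,1,4,2,2]
Step 5: insert yqo at [2, 4, 5, 9, 10] -> counters=[3,1,3,2,3,2,0,1,4,3,3]
Step 6: insert a at [0, 2, 4, 8, 9] -> counters=[4,1,4,2,4,2,0,1,5,4,3]
Step 7: delete ai at [0, 2, 3, 8, 10] -> counters=[3,1,3,1,4,2,0,1,4,4,2]
Step 8: insert k at [0, 4, 8, 9, 10] -> counters=[4,1,3,1,5,2,0,1,5,5,3]
Step 9: insert k at [0, 4, 8, 9, 10] -> counters=[5,1,3,1,6,2,0,1,6,6,4]
Step 10: insert k at [0, 4, 8, 9, 10] -> counters=[6,1,3,1,7,2,0,1,7,7,5]
Final counters=[6,1,3,1,7,2,0,1,7,7,5] -> 10 nonzero

Answer: 10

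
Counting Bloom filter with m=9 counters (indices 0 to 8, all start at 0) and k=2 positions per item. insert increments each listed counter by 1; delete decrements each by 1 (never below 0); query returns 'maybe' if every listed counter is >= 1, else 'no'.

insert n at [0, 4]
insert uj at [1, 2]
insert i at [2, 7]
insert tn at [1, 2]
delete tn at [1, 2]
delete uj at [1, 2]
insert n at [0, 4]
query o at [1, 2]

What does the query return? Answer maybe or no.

Answer: no

Derivation:
Step 1: insert n at [0, 4] -> counters=[1,0,0,0,1,0,0,0,0]
Step 2: insert uj at [1, 2] -> counters=[1,1,1,0,1,0,0,0,0]
Step 3: insert i at [2, 7] -> counters=[1,1,2,0,1,0,0,1,0]
Step 4: insert tn at [1, 2] -> counters=[1,2,3,0,1,0,0,1,0]
Step 5: delete tn at [1, 2] -> counters=[1,1,2,0,1,0,0,1,0]
Step 6: delete uj at [1, 2] -> counters=[1,0,1,0,1,0,0,1,0]
Step 7: insert n at [0, 4] -> counters=[2,0,1,0,2,0,0,1,0]
Query o: check counters[1]=0 counters[2]=1 -> no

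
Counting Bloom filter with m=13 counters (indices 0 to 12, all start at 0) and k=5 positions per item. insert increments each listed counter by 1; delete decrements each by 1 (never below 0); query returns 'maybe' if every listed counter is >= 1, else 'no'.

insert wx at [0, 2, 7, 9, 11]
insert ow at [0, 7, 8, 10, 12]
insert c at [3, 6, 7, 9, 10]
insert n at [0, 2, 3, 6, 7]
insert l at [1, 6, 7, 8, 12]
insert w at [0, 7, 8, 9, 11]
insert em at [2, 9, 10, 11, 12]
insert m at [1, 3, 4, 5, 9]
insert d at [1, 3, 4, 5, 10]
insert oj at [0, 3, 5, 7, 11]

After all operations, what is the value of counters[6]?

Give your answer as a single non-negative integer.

Step 1: insert wx at [0, 2, 7, 9, 11] -> counters=[1,0,1,0,0,0,0,1,0,1,0,1,0]
Step 2: insert ow at [0, 7, 8, 10, 12] -> counters=[2,0,1,0,0,0,0,2,1,1,1,1,1]
Step 3: insert c at [3, 6, 7, 9, 10] -> counters=[2,0,1,1,0,0,1,3,1,2,2,1,1]
Step 4: insert n at [0, 2, 3, 6, 7] -> counters=[3,0,2,2,0,0,2,4,1,2,2,1,1]
Step 5: insert l at [1, 6, 7, 8, 12] -> counters=[3,1,2,2,0,0,3,5,2,2,2,1,2]
Step 6: insert w at [0, 7, 8, 9, 11] -> counters=[4,1,2,2,0,0,3,6,3,3,2,2,2]
Step 7: insert em at [2, 9, 10, 11, 12] -> counters=[4,1,3,2,0,0,3,6,3,4,3,3,3]
Step 8: insert m at [1, 3, 4, 5, 9] -> counters=[4,2,3,3,1,1,3,6,3,5,3,3,3]
Step 9: insert d at [1, 3, 4, 5, 10] -> counters=[4,3,3,4,2,2,3,6,3,5,4,3,3]
Step 10: insert oj at [0, 3, 5, 7, 11] -> counters=[5,3,3,5,2,3,3,7,3,5,4,4,3]
Final counters=[5,3,3,5,2,3,3,7,3,5,4,4,3] -> counters[6]=3

Answer: 3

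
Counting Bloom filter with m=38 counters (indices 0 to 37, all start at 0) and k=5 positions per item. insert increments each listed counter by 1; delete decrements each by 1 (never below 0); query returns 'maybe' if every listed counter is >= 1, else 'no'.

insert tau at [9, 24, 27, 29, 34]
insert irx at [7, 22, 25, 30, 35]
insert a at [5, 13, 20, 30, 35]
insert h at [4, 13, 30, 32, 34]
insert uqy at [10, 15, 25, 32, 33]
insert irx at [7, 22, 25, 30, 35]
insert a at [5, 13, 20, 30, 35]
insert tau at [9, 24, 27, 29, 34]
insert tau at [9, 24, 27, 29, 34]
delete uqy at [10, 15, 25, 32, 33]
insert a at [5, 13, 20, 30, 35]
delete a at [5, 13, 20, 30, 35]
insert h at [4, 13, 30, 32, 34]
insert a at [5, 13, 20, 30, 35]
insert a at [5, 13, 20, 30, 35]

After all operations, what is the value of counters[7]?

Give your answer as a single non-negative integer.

Step 1: insert tau at [9, 24, 27, 29, 34] -> counters=[0,0,0,0,0,0,0,0,0,1,0,0,0,0,0,0,0,0,0,0,0,0,0,0,1,0,0,1,0,1,0,0,0,0,1,0,0,0]
Step 2: insert irx at [7, 22, 25, 30, 35] -> counters=[0,0,0,0,0,0,0,1,0,1,0,0,0,0,0,0,0,0,0,0,0,0,1,0,1,1,0,1,0,1,1,0,0,0,1,1,0,0]
Step 3: insert a at [5, 13, 20, 30, 35] -> counters=[0,0,0,0,0,1,0,1,0,1,0,0,0,1,0,0,0,0,0,0,1,0,1,0,1,1,0,1,0,1,2,0,0,0,1,2,0,0]
Step 4: insert h at [4, 13, 30, 32, 34] -> counters=[0,0,0,0,1,1,0,1,0,1,0,0,0,2,0,0,0,0,0,0,1,0,1,0,1,1,0,1,0,1,3,0,1,0,2,2,0,0]
Step 5: insert uqy at [10, 15, 25, 32, 33] -> counters=[0,0,0,0,1,1,0,1,0,1,1,0,0,2,0,1,0,0,0,0,1,0,1,0,1,2,0,1,0,1,3,0,2,1,2,2,0,0]
Step 6: insert irx at [7, 22, 25, 30, 35] -> counters=[0,0,0,0,1,1,0,2,0,1,1,0,0,2,0,1,0,0,0,0,1,0,2,0,1,3,0,1,0,1,4,0,2,1,2,3,0,0]
Step 7: insert a at [5, 13, 20, 30, 35] -> counters=[0,0,0,0,1,2,0,2,0,1,1,0,0,3,0,1,0,0,0,0,2,0,2,0,1,3,0,1,0,1,5,0,2,1,2,4,0,0]
Step 8: insert tau at [9, 24, 27, 29, 34] -> counters=[0,0,0,0,1,2,0,2,0,2,1,0,0,3,0,1,0,0,0,0,2,0,2,0,2,3,0,2,0,2,5,0,2,1,3,4,0,0]
Step 9: insert tau at [9, 24, 27, 29, 34] -> counters=[0,0,0,0,1,2,0,2,0,3,1,0,0,3,0,1,0,0,0,0,2,0,2,0,3,3,0,3,0,3,5,0,2,1,4,4,0,0]
Step 10: delete uqy at [10, 15, 25, 32, 33] -> counters=[0,0,0,0,1,2,0,2,0,3,0,0,0,3,0,0,0,0,0,0,2,0,2,0,3,2,0,3,0,3,5,0,1,0,4,4,0,0]
Step 11: insert a at [5, 13, 20, 30, 35] -> counters=[0,0,0,0,1,3,0,2,0,3,0,0,0,4,0,0,0,0,0,0,3,0,2,0,3,2,0,3,0,3,6,0,1,0,4,5,0,0]
Step 12: delete a at [5, 13, 20, 30, 35] -> counters=[0,0,0,0,1,2,0,2,0,3,0,0,0,3,0,0,0,0,0,0,2,0,2,0,3,2,0,3,0,3,5,0,1,0,4,4,0,0]
Step 13: insert h at [4, 13, 30, 32, 34] -> counters=[0,0,0,0,2,2,0,2,0,3,0,0,0,4,0,0,0,0,0,0,2,0,2,0,3,2,0,3,0,3,6,0,2,0,5,4,0,0]
Step 14: insert a at [5, 13, 20, 30, 35] -> counters=[0,0,0,0,2,3,0,2,0,3,0,0,0,5,0,0,0,0,0,0,3,0,2,0,3,2,0,3,0,3,7,0,2,0,5,5,0,0]
Step 15: insert a at [5, 13, 20, 30, 35] -> counters=[0,0,0,0,2,4,0,2,0,3,0,0,0,6,0,0,0,0,0,0,4,0,2,0,3,2,0,3,0,3,8,0,2,0,5,6,0,0]
Final counters=[0,0,0,0,2,4,0,2,0,3,0,0,0,6,0,0,0,0,0,0,4,0,2,0,3,2,0,3,0,3,8,0,2,0,5,6,0,0] -> counters[7]=2

Answer: 2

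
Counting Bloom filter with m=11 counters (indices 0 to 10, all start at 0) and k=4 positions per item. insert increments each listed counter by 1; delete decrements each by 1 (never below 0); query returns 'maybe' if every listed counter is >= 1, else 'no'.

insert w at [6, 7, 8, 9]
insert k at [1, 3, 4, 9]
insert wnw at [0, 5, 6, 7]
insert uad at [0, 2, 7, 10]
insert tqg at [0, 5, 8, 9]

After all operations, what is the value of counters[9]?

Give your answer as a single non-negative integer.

Step 1: insert w at [6, 7, 8, 9] -> counters=[0,0,0,0,0,0,1,1,1,1,0]
Step 2: insert k at [1, 3, 4, 9] -> counters=[0,1,0,1,1,0,1,1,1,2,0]
Step 3: insert wnw at [0, 5, 6, 7] -> counters=[1,1,0,1,1,1,2,2,1,2,0]
Step 4: insert uad at [0, 2, 7, 10] -> counters=[2,1,1,1,1,1,2,3,1,2,1]
Step 5: insert tqg at [0, 5, 8, 9] -> counters=[3,1,1,1,1,2,2,3,2,3,1]
Final counters=[3,1,1,1,1,2,2,3,2,3,1] -> counters[9]=3

Answer: 3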